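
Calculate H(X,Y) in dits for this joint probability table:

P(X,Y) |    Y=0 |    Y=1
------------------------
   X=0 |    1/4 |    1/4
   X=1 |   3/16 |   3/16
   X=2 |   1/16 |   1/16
0.7242 dits

Joint entropy is H(X,Y) = -Σ_{x,y} p(x,y) log p(x,y).

Summing over all non-zero entries:
H(X,Y) = -[1/4·log_10(1/4) + 1/4·log_10(1/4) + 3/16·log_10(3/16) + 3/16·log_10(3/16) + 1/16·log_10(1/16) + 1/16·log_10(1/16)]
H(X,Y) = 0.7242 dits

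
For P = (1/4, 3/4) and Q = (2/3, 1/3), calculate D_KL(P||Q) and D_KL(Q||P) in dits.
D_KL(P||Q) = 0.1576, D_KL(Q||P) = 0.1666

KL divergence is not symmetric: D_KL(P||Q) ≠ D_KL(Q||P) in general.

D_KL(P||Q) = 0.1576 dits
D_KL(Q||P) = 0.1666 dits

No, they are not equal!

This asymmetry is why KL divergence is not a true distance metric.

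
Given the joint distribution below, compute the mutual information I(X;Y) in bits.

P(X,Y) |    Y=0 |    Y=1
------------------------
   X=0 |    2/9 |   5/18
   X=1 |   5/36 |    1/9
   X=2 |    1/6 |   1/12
0.0249 bits

Mutual information: I(X;Y) = H(X) + H(Y) - H(X,Y)

Marginals:
P(X) = (1/2, 1/4, 1/4), H(X) = 1.5000 bits
P(Y) = (19/36, 17/36), H(Y) = 0.9978 bits

Joint entropy: H(X,Y) = 2.4729 bits

I(X;Y) = 1.5000 + 0.9978 - 2.4729 = 0.0249 bits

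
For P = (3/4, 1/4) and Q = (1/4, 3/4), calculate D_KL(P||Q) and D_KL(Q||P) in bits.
D_KL(P||Q) = 0.7925, D_KL(Q||P) = 0.7925

KL divergence is not symmetric: D_KL(P||Q) ≠ D_KL(Q||P) in general.

D_KL(P||Q) = 0.7925 bits
D_KL(Q||P) = 0.7925 bits

In this case they happen to be equal (to 4 decimal places).

This asymmetry is why KL divergence is not a true distance metric.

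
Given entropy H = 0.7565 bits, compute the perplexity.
1.6894

Perplexity is 2^H (or exp(H) for natural log).

H = 0.7565 bits
Perplexity = 2^0.7565 = 1.6894

Interpretation: The model's uncertainty is equivalent to choosing uniformly among 1.7 options.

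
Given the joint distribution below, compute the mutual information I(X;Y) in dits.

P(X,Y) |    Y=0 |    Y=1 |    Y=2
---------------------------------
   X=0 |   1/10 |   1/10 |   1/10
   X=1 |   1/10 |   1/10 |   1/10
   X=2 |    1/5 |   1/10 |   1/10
0.0060 dits

Mutual information: I(X;Y) = H(X) + H(Y) - H(X,Y)

Marginals:
P(X) = (3/10, 3/10, 2/5), H(X) = 0.4729 dits
P(Y) = (2/5, 3/10, 3/10), H(Y) = 0.4729 dits

Joint entropy: H(X,Y) = 0.9398 dits

I(X;Y) = 0.4729 + 0.4729 - 0.9398 = 0.0060 dits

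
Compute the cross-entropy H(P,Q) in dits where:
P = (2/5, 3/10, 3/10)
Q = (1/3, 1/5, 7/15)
0.4998 dits

Cross-entropy: H(P,Q) = -Σ p(x) log q(x)

Alternatively: H(P,Q) = H(P) + D_KL(P||Q)
H(P) = 0.4729 dits
D_KL(P||Q) = 0.0269 dits

H(P,Q) = 0.4729 + 0.0269 = 0.4998 dits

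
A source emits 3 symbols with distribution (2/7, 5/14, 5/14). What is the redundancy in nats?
0.0052 nats

Redundancy measures how far a source is from maximum entropy:
R = H_max - H(X)

Maximum entropy for 3 symbols: H_max = log_e(3) = 1.0986 nats
Actual entropy: H(X) = 1.0934 nats
Redundancy: R = 1.0986 - 1.0934 = 0.0052 nats

This redundancy represents potential for compression: the source could be compressed by 0.0052 nats per symbol.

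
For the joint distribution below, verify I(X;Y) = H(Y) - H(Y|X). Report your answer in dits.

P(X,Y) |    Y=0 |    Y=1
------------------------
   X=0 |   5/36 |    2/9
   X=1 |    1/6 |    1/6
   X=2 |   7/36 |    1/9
I(X;Y) = 0.0092 dits

Mutual information has multiple equivalent forms:
- I(X;Y) = H(X) - H(X|Y)
- I(X;Y) = H(Y) - H(Y|X)
- I(X;Y) = H(X) + H(Y) - H(X,Y)

Computing all quantities:
H(X) = 0.4761, H(Y) = 0.3010, H(X,Y) = 0.7679
H(X|Y) = 0.4669, H(Y|X) = 0.2918

Verification:
H(X) - H(X|Y) = 0.4761 - 0.4669 = 0.0092
H(Y) - H(Y|X) = 0.3010 - 0.2918 = 0.0092
H(X) + H(Y) - H(X,Y) = 0.4761 + 0.3010 - 0.7679 = 0.0092

All forms give I(X;Y) = 0.0092 dits. ✓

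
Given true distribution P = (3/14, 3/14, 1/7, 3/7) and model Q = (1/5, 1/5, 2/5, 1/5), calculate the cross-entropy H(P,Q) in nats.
1.5104 nats

Cross-entropy: H(P,Q) = -Σ p(x) log q(x)

Alternatively: H(P,Q) = H(P) + D_KL(P||Q)
H(P) = 1.3013 nats
D_KL(P||Q) = 0.2091 nats

H(P,Q) = 1.3013 + 0.2091 = 1.5104 nats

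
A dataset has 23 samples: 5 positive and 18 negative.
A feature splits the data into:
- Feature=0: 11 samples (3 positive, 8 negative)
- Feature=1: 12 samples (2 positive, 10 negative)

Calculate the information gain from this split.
0.0119 bits

Information Gain = H(Y) - H(Y|Feature)

Before split:
P(positive) = 5/23 = 0.2174
H(Y) = 0.7554 bits

After split:
Feature=0: H = 0.8454 bits (weight = 11/23)
Feature=1: H = 0.6500 bits (weight = 12/23)
H(Y|Feature) = (11/23)×0.8454 + (12/23)×0.6500 = 0.7434 bits

Information Gain = 0.7554 - 0.7434 = 0.0119 bits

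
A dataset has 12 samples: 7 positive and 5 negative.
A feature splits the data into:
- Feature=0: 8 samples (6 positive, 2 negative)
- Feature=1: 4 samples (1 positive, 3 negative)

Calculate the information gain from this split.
0.1686 bits

Information Gain = H(Y) - H(Y|Feature)

Before split:
P(positive) = 7/12 = 0.5833
H(Y) = 0.9799 bits

After split:
Feature=0: H = 0.8113 bits (weight = 8/12)
Feature=1: H = 0.8113 bits (weight = 4/12)
H(Y|Feature) = (8/12)×0.8113 + (4/12)×0.8113 = 0.8113 bits

Information Gain = 0.9799 - 0.8113 = 0.1686 bits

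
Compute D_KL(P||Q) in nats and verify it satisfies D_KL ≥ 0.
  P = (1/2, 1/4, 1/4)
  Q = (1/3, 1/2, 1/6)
0.1308 nats

KL divergence satisfies the Gibbs inequality: D_KL(P||Q) ≥ 0 for all distributions P, Q.

D_KL(P||Q) = Σ p(x) log(p(x)/q(x))
Term by term:
  x=0: 1/2 × log_e[(1/2)/(1/3)] = 0.2027
  x=1: 1/4 × log_e[(1/4)/(1/2)] = -0.1733
  x=2: 1/4 × log_e[(1/4)/(1/6)] = 0.1014
D_KL(P||Q) = 0.1308 nats

D_KL(P||Q) = 0.1308 ≥ 0 ✓

This non-negativity is a fundamental property: relative entropy cannot be negative because it measures how different Q is from P.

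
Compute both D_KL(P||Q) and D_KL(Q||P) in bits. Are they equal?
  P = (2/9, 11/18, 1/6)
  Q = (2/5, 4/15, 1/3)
D_KL(P||Q) = 0.3760, D_KL(Q||P) = 0.3535

KL divergence is not symmetric: D_KL(P||Q) ≠ D_KL(Q||P) in general.

D_KL(P||Q) = 0.3760 bits
D_KL(Q||P) = 0.3535 bits

No, they are not equal!

This asymmetry is why KL divergence is not a true distance metric.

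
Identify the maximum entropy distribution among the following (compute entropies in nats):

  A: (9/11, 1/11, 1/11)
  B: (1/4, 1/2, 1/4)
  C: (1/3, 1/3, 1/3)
C

For a discrete distribution over n outcomes, entropy is maximized by the uniform distribution.

Computing entropies:
H(A) = 0.6002 nats
H(B) = 1.0397 nats
H(C) = 1.0986 nats

The uniform distribution (where all probabilities equal 1/3) achieves the maximum entropy of log_e(3) = 1.0986 nats.

Distribution C has the highest entropy.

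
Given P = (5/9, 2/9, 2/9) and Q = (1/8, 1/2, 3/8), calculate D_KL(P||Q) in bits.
0.7678 bits

KL divergence: D_KL(P||Q) = Σ p(x) log(p(x)/q(x))

Computing term by term:
  x=0: 5/9 × log_2[(5/9)/(1/8)] = 5/9 × 2.1520 = 1.1956
  x=1: 2/9 × log_2[(2/9)/(1/2)] = 2/9 × -1.1699 = -0.2600
  x=2: 2/9 × log_2[(2/9)/(3/8)] = 2/9 × -0.7549 = -0.1678

D_KL(P||Q) = 0.7678 bits

Note: KL divergence is always non-negative and equals 0 iff P = Q.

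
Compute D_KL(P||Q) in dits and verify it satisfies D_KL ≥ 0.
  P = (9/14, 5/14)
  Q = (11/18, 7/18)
0.0009 dits

KL divergence satisfies the Gibbs inequality: D_KL(P||Q) ≥ 0 for all distributions P, Q.

D_KL(P||Q) = Σ p(x) log(p(x)/q(x))
Term by term:
  x=0: 9/14 × log_10[(9/14)/(11/18)] = 0.0141
  x=1: 5/14 × log_10[(5/14)/(7/18)] = -0.0132
D_KL(P||Q) = 0.0009 dits

D_KL(P||Q) = 0.0009 ≥ 0 ✓

This non-negativity is a fundamental property: relative entropy cannot be negative because it measures how different Q is from P.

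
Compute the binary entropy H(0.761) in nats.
0.5499 nats

The binary entropy function is:
H(p) = -p log(p) - (1-p) log(1-p)

H(0.761) = -0.761 × log_e(0.761) - 0.239 × log_e(0.239)
H(0.761) = 0.5499 nats

Note: Binary entropy is maximized at p=0.5 (H=1 bit) and minimized at p=0 or p=1 (H=0).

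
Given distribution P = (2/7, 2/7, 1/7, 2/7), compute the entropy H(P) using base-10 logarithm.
0.5871 dits

Shannon entropy is H(X) = -Σ p(x) log p(x).

For P = (2/7, 2/7, 1/7, 2/7):
H = -2/7 × log_10(2/7) -2/7 × log_10(2/7) -1/7 × log_10(1/7) -2/7 × log_10(2/7)
H = 0.5871 dits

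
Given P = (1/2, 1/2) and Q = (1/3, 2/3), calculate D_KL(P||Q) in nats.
0.0589 nats

KL divergence: D_KL(P||Q) = Σ p(x) log(p(x)/q(x))

Computing term by term:
  x=0: 1/2 × log_e[(1/2)/(1/3)] = 1/2 × 0.4055 = 0.2027
  x=1: 1/2 × log_e[(1/2)/(2/3)] = 1/2 × -0.2877 = -0.1438

D_KL(P||Q) = 0.0589 nats

Note: KL divergence is always non-negative and equals 0 iff P = Q.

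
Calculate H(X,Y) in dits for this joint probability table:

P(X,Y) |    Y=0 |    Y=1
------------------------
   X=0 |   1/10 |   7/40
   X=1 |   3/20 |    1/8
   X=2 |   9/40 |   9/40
0.7605 dits

Joint entropy is H(X,Y) = -Σ_{x,y} p(x,y) log p(x,y).

Summing over all non-zero entries:
H(X,Y) = -[1/10·log_10(1/10) + 7/40·log_10(7/40) + 3/20·log_10(3/20) + 1/8·log_10(1/8) + 9/40·log_10(9/40) + 9/40·log_10(9/40)]
H(X,Y) = 0.7605 dits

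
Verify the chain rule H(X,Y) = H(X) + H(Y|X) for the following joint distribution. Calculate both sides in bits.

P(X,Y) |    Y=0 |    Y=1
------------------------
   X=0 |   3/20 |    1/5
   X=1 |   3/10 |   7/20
H(X,Y) = 1.9261, H(X) = 0.9341, H(Y|X) = 0.9921 (all in bits)

Chain rule: H(X,Y) = H(X) + H(Y|X)

Left side — joint entropy directly:
H(X,Y) = -Σ p(x,y) log p(x,y) = 1.9261 bits

Right side — compute H(Y|X) from the conditional distributions:
P(X) = (7/20, 13/20), so H(X) = 0.9341 bits
H(Y|X) = Σ_x P(X=x) · H(Y|X=x):
  P(Y|X=0) = (3/7, 4/7), H(Y|X=0) = 0.9852, weight P(X=0) = 7/20
  P(Y|X=1) = (6/13, 7/13), H(Y|X=1) = 0.9957, weight P(X=1) = 13/20
H(Y|X) = 0.9921 bits

H(X) + H(Y|X) = 0.9341 + 0.9921 = 1.9261 bits

Both sides equal 1.9261 bits. ✓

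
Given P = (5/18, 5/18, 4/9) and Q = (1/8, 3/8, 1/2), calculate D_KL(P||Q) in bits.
0.1242 bits

KL divergence: D_KL(P||Q) = Σ p(x) log(p(x)/q(x))

Computing term by term:
  x=0: 5/18 × log_2[(5/18)/(1/8)] = 5/18 × 1.1520 = 0.3200
  x=1: 5/18 × log_2[(5/18)/(3/8)] = 5/18 × -0.4330 = -0.1203
  x=2: 4/9 × log_2[(4/9)/(1/2)] = 4/9 × -0.1699 = -0.0755

D_KL(P||Q) = 0.1242 bits

Note: KL divergence is always non-negative and equals 0 iff P = Q.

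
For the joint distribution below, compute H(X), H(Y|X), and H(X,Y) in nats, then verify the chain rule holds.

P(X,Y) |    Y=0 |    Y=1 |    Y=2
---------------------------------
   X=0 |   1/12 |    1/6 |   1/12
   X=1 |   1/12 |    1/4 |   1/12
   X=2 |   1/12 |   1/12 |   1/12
H(X,Y) = 2.0947, H(X) = 1.0776, H(Y|X) = 1.0172 (all in nats)

Chain rule: H(X,Y) = H(X) + H(Y|X)

Left side — joint entropy directly:
H(X,Y) = -Σ p(x,y) log p(x,y) = 2.0947 nats

Right side — compute H(Y|X) from the conditional distributions:
P(X) = (1/3, 5/12, 1/4), so H(X) = 1.0776 nats
H(Y|X) = Σ_x P(X=x) · H(Y|X=x):
  P(Y|X=0) = (1/4, 1/2, 1/4), H(Y|X=0) = 1.0397, weight P(X=0) = 1/3
  P(Y|X=1) = (1/5, 3/5, 1/5), H(Y|X=1) = 0.9503, weight P(X=1) = 5/12
  P(Y|X=2) = (1/3, 1/3, 1/3), H(Y|X=2) = 1.0986, weight P(X=2) = 1/4
H(Y|X) = 1.0172 nats

H(X) + H(Y|X) = 1.0776 + 1.0172 = 2.0947 nats

Both sides equal 2.0947 nats. ✓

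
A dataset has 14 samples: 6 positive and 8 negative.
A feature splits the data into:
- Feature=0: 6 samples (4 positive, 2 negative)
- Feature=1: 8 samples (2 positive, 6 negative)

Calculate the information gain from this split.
0.1281 bits

Information Gain = H(Y) - H(Y|Feature)

Before split:
P(positive) = 6/14 = 0.4286
H(Y) = 0.9852 bits

After split:
Feature=0: H = 0.9183 bits (weight = 6/14)
Feature=1: H = 0.8113 bits (weight = 8/14)
H(Y|Feature) = (6/14)×0.9183 + (8/14)×0.8113 = 0.8571 bits

Information Gain = 0.9852 - 0.8571 = 0.1281 bits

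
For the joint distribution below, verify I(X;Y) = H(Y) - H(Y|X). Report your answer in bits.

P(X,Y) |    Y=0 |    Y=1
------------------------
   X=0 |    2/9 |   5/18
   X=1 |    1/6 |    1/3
I(X;Y) = 0.0094 bits

Mutual information has multiple equivalent forms:
- I(X;Y) = H(X) - H(X|Y)
- I(X;Y) = H(Y) - H(Y|X)
- I(X;Y) = H(X) + H(Y) - H(X,Y)

Computing all quantities:
H(X) = 1.0000, H(Y) = 0.9641, H(X,Y) = 1.9547
H(X|Y) = 0.9906, H(Y|X) = 0.9547

Verification:
H(X) - H(X|Y) = 1.0000 - 0.9906 = 0.0094
H(Y) - H(Y|X) = 0.9641 - 0.9547 = 0.0094
H(X) + H(Y) - H(X,Y) = 1.0000 + 0.9641 - 1.9547 = 0.0094

All forms give I(X;Y) = 0.0094 bits. ✓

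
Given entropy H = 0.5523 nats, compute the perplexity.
1.7372

Perplexity is e^H (or exp(H) for natural log).

H = 0.5523 nats
Perplexity = e^0.5523 = 1.7372

Interpretation: The model's uncertainty is equivalent to choosing uniformly among 1.7 options.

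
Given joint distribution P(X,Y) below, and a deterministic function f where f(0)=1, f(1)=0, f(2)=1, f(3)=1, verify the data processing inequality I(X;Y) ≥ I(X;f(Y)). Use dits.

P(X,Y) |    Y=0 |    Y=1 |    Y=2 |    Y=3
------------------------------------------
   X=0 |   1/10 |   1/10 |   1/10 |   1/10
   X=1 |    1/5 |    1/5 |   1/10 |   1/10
I(X;Y) = 0.0060, I(X;f(Y)) = 0.0017, inequality holds: 0.0060 ≥ 0.0017

Data Processing Inequality: For any Markov chain X → Y → Z, we have I(X;Y) ≥ I(X;Z).

Here Z = f(Y) is a deterministic function of Y, forming X → Y → Z.

Original I(X;Y) = 0.0060 dits

After applying f:
P(X,Z) where Z=f(Y):
- P(X,Z=0) = P(X,Y=1)
- P(X,Z=1) = P(X,Y=0) + P(X,Y=2) + P(X,Y=3)

I(X;Z) = I(X;f(Y)) = 0.0017 dits

Verification: 0.0060 ≥ 0.0017 ✓

Information cannot be created by processing; the function f can only lose information about X.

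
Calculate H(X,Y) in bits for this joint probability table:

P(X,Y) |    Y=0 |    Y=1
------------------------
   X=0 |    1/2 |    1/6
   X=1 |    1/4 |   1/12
1.7296 bits

Joint entropy is H(X,Y) = -Σ_{x,y} p(x,y) log p(x,y).

Summing over all non-zero entries:
H(X,Y) = -[1/2·log_2(1/2) + 1/6·log_2(1/6) + 1/4·log_2(1/4) + 1/12·log_2(1/12)]
H(X,Y) = 1.7296 bits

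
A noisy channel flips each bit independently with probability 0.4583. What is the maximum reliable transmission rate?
0.0050 bits

For a binary symmetric channel (BSC) with error probability p:
Capacity C = 1 - H(p) bits per symbol

where H(p) = -p log₂(p) - (1-p) log₂(1-p) is the binary entropy function.

H(0.4583) = 0.9950 bits
C = 1 - 0.9950 = 0.0050 bits per symbol

This means we can reliably transmit up to 0.0050 bits of information per channel use.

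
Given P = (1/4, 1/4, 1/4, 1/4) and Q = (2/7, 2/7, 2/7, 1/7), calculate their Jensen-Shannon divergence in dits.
0.0040 dits

Jensen-Shannon divergence is:
JSD(P||Q) = 0.5 × D_KL(P||M) + 0.5 × D_KL(Q||M)
where M = 0.5 × (P + Q) is the mixture distribution.

M = 0.5 × (1/4, 1/4, 1/4, 1/4) + 0.5 × (2/7, 2/7, 2/7, 1/7) = (0.267857, 0.267857, 0.267857, 0.196429)

D_KL(P||M) = 0.0037 dits
D_KL(Q||M) = 0.0043 dits

JSD(P||Q) = 0.5 × 0.0037 + 0.5 × 0.0043 = 0.0040 dits

Unlike KL divergence, JSD is symmetric and bounded: 0 ≤ JSD ≤ log(2).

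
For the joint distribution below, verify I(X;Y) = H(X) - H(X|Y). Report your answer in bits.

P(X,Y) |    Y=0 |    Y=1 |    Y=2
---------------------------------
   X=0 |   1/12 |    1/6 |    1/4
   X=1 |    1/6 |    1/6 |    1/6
I(X;Y) = 0.0325 bits

Mutual information has multiple equivalent forms:
- I(X;Y) = H(X) - H(X|Y)
- I(X;Y) = H(Y) - H(Y|X)
- I(X;Y) = H(X) + H(Y) - H(X,Y)

Computing all quantities:
H(X) = 1.0000, H(Y) = 1.5546, H(X,Y) = 2.5221
H(X|Y) = 0.9675, H(Y|X) = 1.5221

Verification:
H(X) - H(X|Y) = 1.0000 - 0.9675 = 0.0325
H(Y) - H(Y|X) = 1.5546 - 1.5221 = 0.0325
H(X) + H(Y) - H(X,Y) = 1.0000 + 1.5546 - 2.5221 = 0.0325

All forms give I(X;Y) = 0.0325 bits. ✓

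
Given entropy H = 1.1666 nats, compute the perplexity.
3.2111

Perplexity is e^H (or exp(H) for natural log).

H = 1.1666 nats
Perplexity = e^1.1666 = 3.2111

Interpretation: The model's uncertainty is equivalent to choosing uniformly among 3.2 options.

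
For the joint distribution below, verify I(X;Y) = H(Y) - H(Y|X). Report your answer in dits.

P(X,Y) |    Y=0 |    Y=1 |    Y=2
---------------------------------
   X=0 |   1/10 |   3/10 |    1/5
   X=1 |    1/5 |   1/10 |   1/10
I(X;Y) = 0.0287 dits

Mutual information has multiple equivalent forms:
- I(X;Y) = H(X) - H(X|Y)
- I(X;Y) = H(Y) - H(Y|X)
- I(X;Y) = H(X) + H(Y) - H(X,Y)

Computing all quantities:
H(X) = 0.2923, H(Y) = 0.4729, H(X,Y) = 0.7365
H(X|Y) = 0.2635, H(Y|X) = 0.4442

Verification:
H(X) - H(X|Y) = 0.2923 - 0.2635 = 0.0287
H(Y) - H(Y|X) = 0.4729 - 0.4442 = 0.0287
H(X) + H(Y) - H(X,Y) = 0.2923 + 0.4729 - 0.7365 = 0.0287

All forms give I(X;Y) = 0.0287 dits. ✓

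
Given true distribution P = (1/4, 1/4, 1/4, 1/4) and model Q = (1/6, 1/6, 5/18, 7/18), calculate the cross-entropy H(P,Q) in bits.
2.0951 bits

Cross-entropy: H(P,Q) = -Σ p(x) log q(x)

Alternatively: H(P,Q) = H(P) + D_KL(P||Q)
H(P) = 2.0000 bits
D_KL(P||Q) = 0.0951 bits

H(P,Q) = 2.0000 + 0.0951 = 2.0951 bits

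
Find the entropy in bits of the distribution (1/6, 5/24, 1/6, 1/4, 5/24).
2.3046 bits

Shannon entropy is H(X) = -Σ p(x) log p(x).

For P = (1/6, 5/24, 1/6, 1/4, 5/24):
H = -1/6 × log_2(1/6) -5/24 × log_2(5/24) -1/6 × log_2(1/6) -1/4 × log_2(1/4) -5/24 × log_2(5/24)
H = 2.3046 bits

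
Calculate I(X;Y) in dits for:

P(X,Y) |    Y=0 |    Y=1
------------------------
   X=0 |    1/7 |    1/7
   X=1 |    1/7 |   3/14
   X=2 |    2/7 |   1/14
0.0286 dits

Mutual information: I(X;Y) = H(X) + H(Y) - H(X,Y)

Marginals:
P(X) = (2/7, 5/14, 5/14), H(X) = 0.4748 dits
P(Y) = (4/7, 3/7), H(Y) = 0.2966 dits

Joint entropy: H(X,Y) = 0.7429 dits

I(X;Y) = 0.4748 + 0.2966 - 0.7429 = 0.0286 dits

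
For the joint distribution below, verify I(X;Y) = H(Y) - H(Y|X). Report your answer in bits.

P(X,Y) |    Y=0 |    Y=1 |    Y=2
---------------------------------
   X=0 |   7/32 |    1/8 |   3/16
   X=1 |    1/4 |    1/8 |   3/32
I(X;Y) = 0.0217 bits

Mutual information has multiple equivalent forms:
- I(X;Y) = H(X) - H(X|Y)
- I(X;Y) = H(Y) - H(Y|X)
- I(X;Y) = H(X) + H(Y) - H(X,Y)

Computing all quantities:
H(X) = 0.9972, H(Y) = 1.5271, H(X,Y) = 2.5026
H(X|Y) = 0.9755, H(Y|X) = 1.5054

Verification:
H(X) - H(X|Y) = 0.9972 - 0.9755 = 0.0217
H(Y) - H(Y|X) = 1.5271 - 1.5054 = 0.0217
H(X) + H(Y) - H(X,Y) = 0.9972 + 1.5271 - 2.5026 = 0.0217

All forms give I(X;Y) = 0.0217 bits. ✓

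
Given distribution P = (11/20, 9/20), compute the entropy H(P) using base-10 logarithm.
0.2989 dits

Shannon entropy is H(X) = -Σ p(x) log p(x).

For P = (11/20, 9/20):
H = -11/20 × log_10(11/20) -9/20 × log_10(9/20)
H = 0.2989 dits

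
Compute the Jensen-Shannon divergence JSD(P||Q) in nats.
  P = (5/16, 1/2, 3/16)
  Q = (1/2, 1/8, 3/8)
0.0871 nats

Jensen-Shannon divergence is:
JSD(P||Q) = 0.5 × D_KL(P||M) + 0.5 × D_KL(Q||M)
where M = 0.5 × (P + Q) is the mixture distribution.

M = 0.5 × (5/16, 1/2, 3/16) + 0.5 × (1/2, 1/8, 3/8) = (13/32, 5/16, 9/32)

D_KL(P||M) = 0.0770 nats
D_KL(Q||M) = 0.0972 nats

JSD(P||Q) = 0.5 × 0.0770 + 0.5 × 0.0972 = 0.0871 nats

Unlike KL divergence, JSD is symmetric and bounded: 0 ≤ JSD ≤ log(2).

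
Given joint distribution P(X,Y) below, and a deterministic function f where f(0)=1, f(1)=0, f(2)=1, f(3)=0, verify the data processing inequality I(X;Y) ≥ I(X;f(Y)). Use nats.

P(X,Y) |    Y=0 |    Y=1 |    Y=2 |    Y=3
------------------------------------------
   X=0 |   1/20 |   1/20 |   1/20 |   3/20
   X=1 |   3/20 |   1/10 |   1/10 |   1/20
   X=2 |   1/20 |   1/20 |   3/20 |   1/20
I(X;Y) = 0.1024, I(X;f(Y)) = 0.0416, inequality holds: 0.1024 ≥ 0.0416

Data Processing Inequality: For any Markov chain X → Y → Z, we have I(X;Y) ≥ I(X;Z).

Here Z = f(Y) is a deterministic function of Y, forming X → Y → Z.

Original I(X;Y) = 0.1024 nats

After applying f:
P(X,Z) where Z=f(Y):
- P(X,Z=0) = P(X,Y=1) + P(X,Y=3)
- P(X,Z=1) = P(X,Y=0) + P(X,Y=2)

I(X;Z) = I(X;f(Y)) = 0.0416 nats

Verification: 0.1024 ≥ 0.0416 ✓

Information cannot be created by processing; the function f can only lose information about X.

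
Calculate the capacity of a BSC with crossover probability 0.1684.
0.3460 bits

For a binary symmetric channel (BSC) with error probability p:
Capacity C = 1 - H(p) bits per symbol

where H(p) = -p log₂(p) - (1-p) log₂(1-p) is the binary entropy function.

H(0.1684) = 0.6540 bits
C = 1 - 0.6540 = 0.3460 bits per symbol

This means we can reliably transmit up to 0.3460 bits of information per channel use.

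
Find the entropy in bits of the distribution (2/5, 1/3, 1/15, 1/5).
1.7819 bits

Shannon entropy is H(X) = -Σ p(x) log p(x).

For P = (2/5, 1/3, 1/15, 1/5):
H = -2/5 × log_2(2/5) -1/3 × log_2(1/3) -1/15 × log_2(1/15) -1/5 × log_2(1/5)
H = 1.7819 bits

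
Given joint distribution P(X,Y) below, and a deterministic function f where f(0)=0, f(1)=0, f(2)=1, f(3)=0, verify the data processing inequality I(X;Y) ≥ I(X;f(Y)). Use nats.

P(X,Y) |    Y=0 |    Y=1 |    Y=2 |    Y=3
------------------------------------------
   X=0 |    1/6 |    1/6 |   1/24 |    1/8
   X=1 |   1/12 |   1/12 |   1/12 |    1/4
I(X;Y) = 0.0566, I(X;f(Y)) = 0.0081, inequality holds: 0.0566 ≥ 0.0081

Data Processing Inequality: For any Markov chain X → Y → Z, we have I(X;Y) ≥ I(X;Z).

Here Z = f(Y) is a deterministic function of Y, forming X → Y → Z.

Original I(X;Y) = 0.0566 nats

After applying f:
P(X,Z) where Z=f(Y):
- P(X,Z=0) = P(X,Y=0) + P(X,Y=1) + P(X,Y=3)
- P(X,Z=1) = P(X,Y=2)

I(X;Z) = I(X;f(Y)) = 0.0081 nats

Verification: 0.0566 ≥ 0.0081 ✓

Information cannot be created by processing; the function f can only lose information about X.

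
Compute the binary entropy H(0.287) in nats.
0.5994 nats

The binary entropy function is:
H(p) = -p log(p) - (1-p) log(1-p)

H(0.287) = -0.287 × log_e(0.287) - 0.713 × log_e(0.713)
H(0.287) = 0.5994 nats

Note: Binary entropy is maximized at p=0.5 (H=1 bit) and minimized at p=0 or p=1 (H=0).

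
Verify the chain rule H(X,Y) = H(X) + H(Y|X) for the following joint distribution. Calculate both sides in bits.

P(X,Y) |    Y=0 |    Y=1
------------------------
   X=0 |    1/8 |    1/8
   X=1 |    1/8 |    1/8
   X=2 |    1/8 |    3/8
H(X,Y) = 2.4056, H(X) = 1.5000, H(Y|X) = 0.9056 (all in bits)

Chain rule: H(X,Y) = H(X) + H(Y|X)

Left side — joint entropy directly:
H(X,Y) = -Σ p(x,y) log p(x,y) = 2.4056 bits

Right side — compute H(Y|X) from the conditional distributions:
P(X) = (1/4, 1/4, 1/2), so H(X) = 1.5000 bits
H(Y|X) = Σ_x P(X=x) · H(Y|X=x):
  P(Y|X=0) = (1/2, 1/2), H(Y|X=0) = 1.0000, weight P(X=0) = 1/4
  P(Y|X=1) = (1/2, 1/2), H(Y|X=1) = 1.0000, weight P(X=1) = 1/4
  P(Y|X=2) = (1/4, 3/4), H(Y|X=2) = 0.8113, weight P(X=2) = 1/2
H(Y|X) = 0.9056 bits

H(X) + H(Y|X) = 1.5000 + 0.9056 = 2.4056 bits

Both sides equal 2.4056 bits. ✓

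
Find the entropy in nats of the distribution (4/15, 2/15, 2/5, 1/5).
1.3095 nats

Shannon entropy is H(X) = -Σ p(x) log p(x).

For P = (4/15, 2/15, 2/5, 1/5):
H = -4/15 × log_e(4/15) -2/15 × log_e(2/15) -2/5 × log_e(2/5) -1/5 × log_e(1/5)
H = 1.3095 nats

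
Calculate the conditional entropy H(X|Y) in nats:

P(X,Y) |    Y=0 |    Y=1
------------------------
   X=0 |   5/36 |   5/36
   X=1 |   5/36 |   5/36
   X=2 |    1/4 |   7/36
1.0701 nats

Using the chain rule: H(X|Y) = H(X,Y) - H(Y)

First, compute H(X,Y) = 1.7617 nats

Marginal P(Y) = (19/36, 17/36)
H(Y) = 0.6916 nats

H(X|Y) = H(X,Y) - H(Y) = 1.7617 - 0.6916 = 1.0701 nats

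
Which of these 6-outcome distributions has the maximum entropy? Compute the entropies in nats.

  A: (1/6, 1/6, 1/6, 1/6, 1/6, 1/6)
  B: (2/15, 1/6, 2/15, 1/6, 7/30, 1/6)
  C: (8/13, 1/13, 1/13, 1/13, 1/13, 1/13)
A

For a discrete distribution over n outcomes, entropy is maximized by the uniform distribution.

Computing entropies:
H(A) = 1.7918 nats
H(B) = 1.7728 nats
H(C) = 1.2853 nats

The uniform distribution (where all probabilities equal 1/6) achieves the maximum entropy of log_e(6) = 1.7918 nats.

Distribution A has the highest entropy.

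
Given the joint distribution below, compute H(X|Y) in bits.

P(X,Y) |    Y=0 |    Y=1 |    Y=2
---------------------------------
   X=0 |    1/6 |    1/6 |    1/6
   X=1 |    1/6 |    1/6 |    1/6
1.0000 bits

Using the chain rule: H(X|Y) = H(X,Y) - H(Y)

First, compute H(X,Y) = 2.5850 bits

Marginal P(Y) = (1/3, 1/3, 1/3)
H(Y) = 1.5850 bits

H(X|Y) = H(X,Y) - H(Y) = 2.5850 - 1.5850 = 1.0000 bits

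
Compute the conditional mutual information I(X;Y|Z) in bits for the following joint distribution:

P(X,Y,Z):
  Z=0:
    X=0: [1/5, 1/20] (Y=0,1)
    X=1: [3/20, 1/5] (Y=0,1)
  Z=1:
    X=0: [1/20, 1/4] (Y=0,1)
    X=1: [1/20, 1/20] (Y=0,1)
0.0921 bits

Conditional mutual information: I(X;Y|Z) = H(X|Z) + H(Y|Z) - H(X,Y|Z)

H(Z) = 0.9710
H(X,Z) = 1.8834 → H(X|Z) = 0.9124
H(Y,Z) = 1.8834 → H(Y|Z) = 0.9124
H(X,Y,Z) = 2.7037 → H(X,Y|Z) = 1.7328

I(X;Y|Z) = 0.9124 + 0.9124 - 1.7328 = 0.0921 bits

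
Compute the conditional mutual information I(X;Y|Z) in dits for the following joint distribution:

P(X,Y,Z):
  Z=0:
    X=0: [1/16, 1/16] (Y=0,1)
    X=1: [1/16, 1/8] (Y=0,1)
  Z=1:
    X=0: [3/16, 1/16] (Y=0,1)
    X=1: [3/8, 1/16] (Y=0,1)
0.0045 dits

Conditional mutual information: I(X;Y|Z) = H(X|Z) + H(Y|Z) - H(X,Y|Z)

H(Z) = 0.2697
H(X,Z) = 0.5568 → H(X|Z) = 0.2871
H(Y,Z) = 0.5026 → H(Y|Z) = 0.2329
H(X,Y,Z) = 0.7852 → H(X,Y|Z) = 0.5155

I(X;Y|Z) = 0.2871 + 0.2329 - 0.5155 = 0.0045 dits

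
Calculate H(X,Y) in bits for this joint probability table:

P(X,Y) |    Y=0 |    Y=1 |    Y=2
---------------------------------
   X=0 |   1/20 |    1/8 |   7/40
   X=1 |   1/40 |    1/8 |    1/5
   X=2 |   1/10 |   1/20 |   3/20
2.9624 bits

Joint entropy is H(X,Y) = -Σ_{x,y} p(x,y) log p(x,y).

Summing over all non-zero entries:
H(X,Y) = -[1/20·log_2(1/20) + 1/8·log_2(1/8) + 7/40·log_2(7/40) + 1/40·log_2(1/40) + 1/8·log_2(1/8) + 1/5·log_2(1/5) + 1/10·log_2(1/10) + 1/20·log_2(1/20) + 3/20·log_2(3/20)]
H(X,Y) = 2.9624 bits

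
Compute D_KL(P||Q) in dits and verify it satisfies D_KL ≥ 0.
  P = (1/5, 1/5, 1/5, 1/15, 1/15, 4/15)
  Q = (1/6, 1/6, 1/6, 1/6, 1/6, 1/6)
0.0489 dits

KL divergence satisfies the Gibbs inequality: D_KL(P||Q) ≥ 0 for all distributions P, Q.

D_KL(P||Q) = Σ p(x) log(p(x)/q(x))
Term by term:
  x=0: 1/5 × log_10[(1/5)/(1/6)] = 0.0158
  x=1: 1/5 × log_10[(1/5)/(1/6)] = 0.0158
  x=2: 1/5 × log_10[(1/5)/(1/6)] = 0.0158
  x=3: 1/15 × log_10[(1/15)/(1/6)] = -0.0265
  x=4: 1/15 × log_10[(1/15)/(1/6)] = -0.0265
  x=5: 4/15 × log_10[(4/15)/(1/6)] = 0.0544
D_KL(P||Q) = 0.0489 dits

D_KL(P||Q) = 0.0489 ≥ 0 ✓

This non-negativity is a fundamental property: relative entropy cannot be negative because it measures how different Q is from P.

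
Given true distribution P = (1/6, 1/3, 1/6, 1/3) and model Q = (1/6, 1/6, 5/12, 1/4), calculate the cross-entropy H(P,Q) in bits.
2.1697 bits

Cross-entropy: H(P,Q) = -Σ p(x) log q(x)

Alternatively: H(P,Q) = H(P) + D_KL(P||Q)
H(P) = 1.9183 bits
D_KL(P||Q) = 0.2514 bits

H(P,Q) = 1.9183 + 0.2514 = 2.1697 bits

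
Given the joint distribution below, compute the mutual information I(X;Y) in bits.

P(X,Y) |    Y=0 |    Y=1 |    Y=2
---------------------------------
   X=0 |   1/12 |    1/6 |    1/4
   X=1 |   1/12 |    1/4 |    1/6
0.0242 bits

Mutual information: I(X;Y) = H(X) + H(Y) - H(X,Y)

Marginals:
P(X) = (1/2, 1/2), H(X) = 1.0000 bits
P(Y) = (1/6, 5/12, 5/12), H(Y) = 1.4834 bits

Joint entropy: H(X,Y) = 2.4591 bits

I(X;Y) = 1.0000 + 1.4834 - 2.4591 = 0.0242 bits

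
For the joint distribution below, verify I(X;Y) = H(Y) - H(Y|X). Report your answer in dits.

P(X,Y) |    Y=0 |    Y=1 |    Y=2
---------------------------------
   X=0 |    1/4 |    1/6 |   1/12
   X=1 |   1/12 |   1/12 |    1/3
I(X;Y) = 0.0600 dits

Mutual information has multiple equivalent forms:
- I(X;Y) = H(X) - H(X|Y)
- I(X;Y) = H(Y) - H(Y|X)
- I(X;Y) = H(X) + H(Y) - H(X,Y)

Computing all quantities:
H(X) = 0.3010, H(Y) = 0.4680, H(X,Y) = 0.7090
H(X|Y) = 0.2411, H(Y|X) = 0.4080

Verification:
H(X) - H(X|Y) = 0.3010 - 0.2411 = 0.0600
H(Y) - H(Y|X) = 0.4680 - 0.4080 = 0.0600
H(X) + H(Y) - H(X,Y) = 0.3010 + 0.4680 - 0.7090 = 0.0600

All forms give I(X;Y) = 0.0600 dits. ✓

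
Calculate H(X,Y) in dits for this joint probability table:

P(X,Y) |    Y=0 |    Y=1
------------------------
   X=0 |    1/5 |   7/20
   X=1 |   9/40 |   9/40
0.5909 dits

Joint entropy is H(X,Y) = -Σ_{x,y} p(x,y) log p(x,y).

Summing over all non-zero entries:
H(X,Y) = -[1/5·log_10(1/5) + 7/20·log_10(7/20) + 9/40·log_10(9/40) + 9/40·log_10(9/40)]
H(X,Y) = 0.5909 dits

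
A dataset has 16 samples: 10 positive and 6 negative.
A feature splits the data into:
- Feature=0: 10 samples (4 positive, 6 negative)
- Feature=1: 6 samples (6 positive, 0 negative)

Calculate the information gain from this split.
0.3476 bits

Information Gain = H(Y) - H(Y|Feature)

Before split:
P(positive) = 10/16 = 0.6250
H(Y) = 0.9544 bits

After split:
Feature=0: H = 0.9710 bits (weight = 10/16)
Feature=1: H = 0.0000 bits (weight = 6/16)
H(Y|Feature) = (10/16)×0.9710 + (6/16)×0.0000 = 0.6068 bits

Information Gain = 0.9544 - 0.6068 = 0.3476 bits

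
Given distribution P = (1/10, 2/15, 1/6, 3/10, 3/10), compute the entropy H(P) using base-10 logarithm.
0.6601 dits

Shannon entropy is H(X) = -Σ p(x) log p(x).

For P = (1/10, 2/15, 1/6, 3/10, 3/10):
H = -1/10 × log_10(1/10) -2/15 × log_10(2/15) -1/6 × log_10(1/6) -3/10 × log_10(3/10) -3/10 × log_10(3/10)
H = 0.6601 dits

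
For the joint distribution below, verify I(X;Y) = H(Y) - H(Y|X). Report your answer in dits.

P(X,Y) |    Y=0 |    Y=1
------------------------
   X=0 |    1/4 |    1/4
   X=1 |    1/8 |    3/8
I(X;Y) = 0.0147 dits

Mutual information has multiple equivalent forms:
- I(X;Y) = H(X) - H(X|Y)
- I(X;Y) = H(Y) - H(Y|X)
- I(X;Y) = H(X) + H(Y) - H(X,Y)

Computing all quantities:
H(X) = 0.3010, H(Y) = 0.2873, H(X,Y) = 0.5737
H(X|Y) = 0.2863, H(Y|X) = 0.2726

Verification:
H(X) - H(X|Y) = 0.3010 - 0.2863 = 0.0147
H(Y) - H(Y|X) = 0.2873 - 0.2726 = 0.0147
H(X) + H(Y) - H(X,Y) = 0.3010 + 0.2873 - 0.5737 = 0.0147

All forms give I(X;Y) = 0.0147 dits. ✓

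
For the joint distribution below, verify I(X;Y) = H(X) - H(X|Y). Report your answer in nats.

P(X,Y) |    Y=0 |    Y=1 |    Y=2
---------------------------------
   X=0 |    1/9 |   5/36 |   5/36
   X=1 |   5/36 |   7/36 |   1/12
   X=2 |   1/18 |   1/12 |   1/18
I(X;Y) = 0.0130 nats

Mutual information has multiple equivalent forms:
- I(X;Y) = H(X) - H(X|Y)
- I(X;Y) = H(Y) - H(Y|X)
- I(X;Y) = H(X) + H(Y) - H(X,Y)

Computing all quantities:
H(X) = 1.0505, H(Y) = 1.0829, H(X,Y) = 2.1204
H(X|Y) = 1.0375, H(Y|X) = 1.0699

Verification:
H(X) - H(X|Y) = 1.0505 - 1.0375 = 0.0130
H(Y) - H(Y|X) = 1.0829 - 1.0699 = 0.0130
H(X) + H(Y) - H(X,Y) = 1.0505 + 1.0829 - 2.1204 = 0.0130

All forms give I(X;Y) = 0.0130 nats. ✓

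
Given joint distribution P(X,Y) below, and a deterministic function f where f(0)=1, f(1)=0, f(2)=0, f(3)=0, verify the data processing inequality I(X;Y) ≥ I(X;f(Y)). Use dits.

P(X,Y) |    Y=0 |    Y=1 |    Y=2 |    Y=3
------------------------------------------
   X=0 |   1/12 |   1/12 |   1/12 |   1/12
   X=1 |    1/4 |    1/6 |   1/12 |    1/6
I(X;Y) = 0.0066, I(X;f(Y)) = 0.0035, inequality holds: 0.0066 ≥ 0.0035

Data Processing Inequality: For any Markov chain X → Y → Z, we have I(X;Y) ≥ I(X;Z).

Here Z = f(Y) is a deterministic function of Y, forming X → Y → Z.

Original I(X;Y) = 0.0066 dits

After applying f:
P(X,Z) where Z=f(Y):
- P(X,Z=0) = P(X,Y=1) + P(X,Y=2) + P(X,Y=3)
- P(X,Z=1) = P(X,Y=0)

I(X;Z) = I(X;f(Y)) = 0.0035 dits

Verification: 0.0066 ≥ 0.0035 ✓

Information cannot be created by processing; the function f can only lose information about X.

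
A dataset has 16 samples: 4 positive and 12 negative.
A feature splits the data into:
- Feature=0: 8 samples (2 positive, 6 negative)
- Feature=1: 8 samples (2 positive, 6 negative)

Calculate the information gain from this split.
0.0000 bits

Information Gain = H(Y) - H(Y|Feature)

Before split:
P(positive) = 4/16 = 0.2500
H(Y) = 0.8113 bits

After split:
Feature=0: H = 0.8113 bits (weight = 8/16)
Feature=1: H = 0.8113 bits (weight = 8/16)
H(Y|Feature) = (8/16)×0.8113 + (8/16)×0.8113 = 0.8113 bits

Information Gain = 0.8113 - 0.8113 = 0.0000 bits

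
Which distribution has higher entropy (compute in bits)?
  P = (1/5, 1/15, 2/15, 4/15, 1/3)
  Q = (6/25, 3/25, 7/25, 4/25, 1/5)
Q

Computing entropies in bits:
H(P) = 2.1493
H(Q) = 2.2628

Distribution Q has higher entropy.

Intuition: The distribution closer to uniform (more spread out) has higher entropy.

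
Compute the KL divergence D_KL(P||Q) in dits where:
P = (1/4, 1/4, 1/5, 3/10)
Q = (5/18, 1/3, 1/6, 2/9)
0.0123 dits

KL divergence: D_KL(P||Q) = Σ p(x) log(p(x)/q(x))

Computing term by term:
  x=0: 1/4 × log_10[(1/4)/(5/18)] = 1/4 × -0.0458 = -0.0114
  x=1: 1/4 × log_10[(1/4)/(1/3)] = 1/4 × -0.1249 = -0.0312
  x=2: 1/5 × log_10[(1/5)/(1/6)] = 1/5 × 0.0792 = 0.0158
  x=3: 3/10 × log_10[(3/10)/(2/9)] = 3/10 × 0.1303 = 0.0391

D_KL(P||Q) = 0.0123 dits

Note: KL divergence is always non-negative and equals 0 iff P = Q.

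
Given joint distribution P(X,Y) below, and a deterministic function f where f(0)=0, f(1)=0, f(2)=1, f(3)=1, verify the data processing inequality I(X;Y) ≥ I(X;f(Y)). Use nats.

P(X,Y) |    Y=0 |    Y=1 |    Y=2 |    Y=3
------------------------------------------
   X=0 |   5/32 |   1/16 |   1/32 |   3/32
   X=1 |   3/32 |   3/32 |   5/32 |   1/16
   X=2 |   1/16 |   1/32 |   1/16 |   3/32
I(X;Y) = 0.0726, I(X;f(Y)) = 0.0220, inequality holds: 0.0726 ≥ 0.0220

Data Processing Inequality: For any Markov chain X → Y → Z, we have I(X;Y) ≥ I(X;Z).

Here Z = f(Y) is a deterministic function of Y, forming X → Y → Z.

Original I(X;Y) = 0.0726 nats

After applying f:
P(X,Z) where Z=f(Y):
- P(X,Z=0) = P(X,Y=0) + P(X,Y=1)
- P(X,Z=1) = P(X,Y=2) + P(X,Y=3)

I(X;Z) = I(X;f(Y)) = 0.0220 nats

Verification: 0.0726 ≥ 0.0220 ✓

Information cannot be created by processing; the function f can only lose information about X.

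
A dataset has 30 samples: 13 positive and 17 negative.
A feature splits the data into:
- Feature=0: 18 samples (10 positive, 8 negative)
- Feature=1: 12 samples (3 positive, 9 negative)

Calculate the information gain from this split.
0.0680 bits

Information Gain = H(Y) - H(Y|Feature)

Before split:
P(positive) = 13/30 = 0.4333
H(Y) = 0.9871 bits

After split:
Feature=0: H = 0.9911 bits (weight = 18/30)
Feature=1: H = 0.8113 bits (weight = 12/30)
H(Y|Feature) = (18/30)×0.9911 + (12/30)×0.8113 = 0.9192 bits

Information Gain = 0.9871 - 0.9192 = 0.0680 bits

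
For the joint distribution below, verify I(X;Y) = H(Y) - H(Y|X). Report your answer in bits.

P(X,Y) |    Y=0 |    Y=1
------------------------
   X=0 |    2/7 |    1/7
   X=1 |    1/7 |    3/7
I(X;Y) = 0.1281 bits

Mutual information has multiple equivalent forms:
- I(X;Y) = H(X) - H(X|Y)
- I(X;Y) = H(Y) - H(Y|X)
- I(X;Y) = H(X) + H(Y) - H(X,Y)

Computing all quantities:
H(X) = 0.9852, H(Y) = 0.9852, H(X,Y) = 1.8424
H(X|Y) = 0.8571, H(Y|X) = 0.8571

Verification:
H(X) - H(X|Y) = 0.9852 - 0.8571 = 0.1281
H(Y) - H(Y|X) = 0.9852 - 0.8571 = 0.1281
H(X) + H(Y) - H(X,Y) = 0.9852 + 0.9852 - 1.8424 = 0.1281

All forms give I(X;Y) = 0.1281 bits. ✓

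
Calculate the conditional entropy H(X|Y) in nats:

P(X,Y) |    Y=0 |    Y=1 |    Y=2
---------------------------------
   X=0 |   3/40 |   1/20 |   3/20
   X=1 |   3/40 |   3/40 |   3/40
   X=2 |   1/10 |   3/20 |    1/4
1.0176 nats

Using the chain rule: H(X|Y) = H(X,Y) - H(Y)

First, compute H(X,Y) = 2.0728 nats

Marginal P(Y) = (1/4, 11/40, 19/40)
H(Y) = 1.0552 nats

H(X|Y) = H(X,Y) - H(Y) = 2.0728 - 1.0552 = 1.0176 nats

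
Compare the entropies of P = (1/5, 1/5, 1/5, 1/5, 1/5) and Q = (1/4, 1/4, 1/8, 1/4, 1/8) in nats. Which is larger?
P

Computing entropies in nats:
H(P) = 1.6094
H(Q) = 1.5596

Distribution P has higher entropy.

Intuition: The distribution closer to uniform (more spread out) has higher entropy.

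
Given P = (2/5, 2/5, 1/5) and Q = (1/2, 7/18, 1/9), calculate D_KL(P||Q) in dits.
0.0172 dits

KL divergence: D_KL(P||Q) = Σ p(x) log(p(x)/q(x))

Computing term by term:
  x=0: 2/5 × log_10[(2/5)/(1/2)] = 2/5 × -0.0969 = -0.0388
  x=1: 2/5 × log_10[(2/5)/(7/18)] = 2/5 × 0.0122 = 0.0049
  x=2: 1/5 × log_10[(1/5)/(1/9)] = 1/5 × 0.2553 = 0.0511

D_KL(P||Q) = 0.0172 dits

Note: KL divergence is always non-negative and equals 0 iff P = Q.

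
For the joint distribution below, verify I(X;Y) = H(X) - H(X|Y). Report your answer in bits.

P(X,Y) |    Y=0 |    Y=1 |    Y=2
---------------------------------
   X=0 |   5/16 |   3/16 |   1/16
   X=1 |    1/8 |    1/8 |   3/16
I(X;Y) = 0.1048 bits

Mutual information has multiple equivalent forms:
- I(X;Y) = H(X) - H(X|Y)
- I(X;Y) = H(Y) - H(Y|X)
- I(X;Y) = H(X) + H(Y) - H(X,Y)

Computing all quantities:
H(X) = 0.9887, H(Y) = 1.5462, H(X,Y) = 2.4300
H(X|Y) = 0.8839, H(Y|X) = 1.4413

Verification:
H(X) - H(X|Y) = 0.9887 - 0.8839 = 0.1048
H(Y) - H(Y|X) = 1.5462 - 1.4413 = 0.1048
H(X) + H(Y) - H(X,Y) = 0.9887 + 1.5462 - 2.4300 = 0.1048

All forms give I(X;Y) = 0.1048 bits. ✓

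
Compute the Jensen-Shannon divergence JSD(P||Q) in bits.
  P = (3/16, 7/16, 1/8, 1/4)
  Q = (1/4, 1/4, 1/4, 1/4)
0.0372 bits

Jensen-Shannon divergence is:
JSD(P||Q) = 0.5 × D_KL(P||M) + 0.5 × D_KL(Q||M)
where M = 0.5 × (P + Q) is the mixture distribution.

M = 0.5 × (3/16, 7/16, 1/8, 1/4) + 0.5 × (1/4, 1/4, 1/4, 1/4) = (7/32, 11/32, 3/16, 1/4)

D_KL(P||M) = 0.0374 bits
D_KL(Q||M) = 0.0371 bits

JSD(P||Q) = 0.5 × 0.0374 + 0.5 × 0.0371 = 0.0372 bits

Unlike KL divergence, JSD is symmetric and bounded: 0 ≤ JSD ≤ log(2).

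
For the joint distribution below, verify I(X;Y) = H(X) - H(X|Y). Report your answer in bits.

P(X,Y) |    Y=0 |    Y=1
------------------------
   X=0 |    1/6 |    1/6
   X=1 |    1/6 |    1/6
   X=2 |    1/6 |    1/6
I(X;Y) = 0.0000 bits

Mutual information has multiple equivalent forms:
- I(X;Y) = H(X) - H(X|Y)
- I(X;Y) = H(Y) - H(Y|X)
- I(X;Y) = H(X) + H(Y) - H(X,Y)

Computing all quantities:
H(X) = 1.5850, H(Y) = 1.0000, H(X,Y) = 2.5850
H(X|Y) = 1.5850, H(Y|X) = 1.0000

Verification:
H(X) - H(X|Y) = 1.5850 - 1.5850 = 0.0000
H(Y) - H(Y|X) = 1.0000 - 1.0000 = 0.0000
H(X) + H(Y) - H(X,Y) = 1.5850 + 1.0000 - 2.5850 = 0.0000

All forms give I(X;Y) = 0.0000 bits. ✓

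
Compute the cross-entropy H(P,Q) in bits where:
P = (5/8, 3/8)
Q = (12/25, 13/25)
1.0156 bits

Cross-entropy: H(P,Q) = -Σ p(x) log q(x)

Alternatively: H(P,Q) = H(P) + D_KL(P||Q)
H(P) = 0.9544 bits
D_KL(P||Q) = 0.0612 bits

H(P,Q) = 0.9544 + 0.0612 = 1.0156 bits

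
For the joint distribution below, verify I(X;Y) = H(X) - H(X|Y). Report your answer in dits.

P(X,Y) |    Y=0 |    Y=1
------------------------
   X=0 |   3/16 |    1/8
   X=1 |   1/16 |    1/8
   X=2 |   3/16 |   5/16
I(X;Y) = 0.0108 dits

Mutual information has multiple equivalent forms:
- I(X;Y) = H(X) - H(X|Y)
- I(X;Y) = H(Y) - H(Y|X)
- I(X;Y) = H(X) + H(Y) - H(X,Y)

Computing all quantities:
H(X) = 0.4447, H(Y) = 0.2976, H(X,Y) = 0.7315
H(X|Y) = 0.4339, H(Y|X) = 0.2868

Verification:
H(X) - H(X|Y) = 0.4447 - 0.4339 = 0.0108
H(Y) - H(Y|X) = 0.2976 - 0.2868 = 0.0108
H(X) + H(Y) - H(X,Y) = 0.4447 + 0.2976 - 0.7315 = 0.0108

All forms give I(X;Y) = 0.0108 dits. ✓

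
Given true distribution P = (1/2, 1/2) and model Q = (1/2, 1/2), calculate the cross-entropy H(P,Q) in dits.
0.3010 dits

Cross-entropy: H(P,Q) = -Σ p(x) log q(x)

Alternatively: H(P,Q) = H(P) + D_KL(P||Q)
H(P) = 0.3010 dits
D_KL(P||Q) = 0.0000 dits

H(P,Q) = 0.3010 + 0.0000 = 0.3010 dits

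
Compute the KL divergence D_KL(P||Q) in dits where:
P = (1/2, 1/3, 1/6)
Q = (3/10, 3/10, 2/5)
0.0628 dits

KL divergence: D_KL(P||Q) = Σ p(x) log(p(x)/q(x))

Computing term by term:
  x=0: 1/2 × log_10[(1/2)/(3/10)] = 1/2 × 0.2218 = 0.1109
  x=1: 1/3 × log_10[(1/3)/(3/10)] = 1/3 × 0.0458 = 0.0153
  x=2: 1/6 × log_10[(1/6)/(2/5)] = 1/6 × -0.3802 = -0.0634

D_KL(P||Q) = 0.0628 dits

Note: KL divergence is always non-negative and equals 0 iff P = Q.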